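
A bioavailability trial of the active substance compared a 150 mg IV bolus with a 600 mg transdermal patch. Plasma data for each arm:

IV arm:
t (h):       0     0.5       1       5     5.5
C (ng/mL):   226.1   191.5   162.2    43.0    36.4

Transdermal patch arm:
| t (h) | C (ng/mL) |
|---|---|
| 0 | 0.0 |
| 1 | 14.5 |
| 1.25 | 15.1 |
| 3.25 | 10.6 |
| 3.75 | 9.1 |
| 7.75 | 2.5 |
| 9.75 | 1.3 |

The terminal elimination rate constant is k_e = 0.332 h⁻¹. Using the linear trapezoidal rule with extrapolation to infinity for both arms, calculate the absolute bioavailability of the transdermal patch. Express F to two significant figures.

F = 0.025

Trapezoidal AUC_0→5.5 (IV):
  [0→0.5]: (226.1+191.5)/2 × 0.5 = 104.4
  [0.5→1]: (191.5+162.2)/2 × 0.5 = 88.425
  [1→5]: (162.2+43.0)/2 × 4 = 410.4
  [5→5.5]: (43.0+36.4)/2 × 0.5 = 19.85
  Sum = 623.075 ng/mL·h
IV tail: 36.4/0.332 = 109.639; AUC_iv,0→∞ = 623.075 + 109.639 = 732.714 ng/mL·h
Trapezoidal AUC_0→9.75 (transdermal patch):
  [0→1]: (0.0+14.5)/2 × 1 = 7.25
  [1→1.25]: (14.5+15.1)/2 × 0.25 = 3.7
  [1.25→3.25]: (15.1+10.6)/2 × 2 = 25.7
  [3.25→3.75]: (10.6+9.1)/2 × 0.5 = 4.925
  [3.75→7.75]: (9.1+2.5)/2 × 4 = 23.2
  [7.75→9.75]: (2.5+1.3)/2 × 2 = 3.8
  Sum = 68.575 ng/mL·h
transdermal patch tail: 1.3/0.332 = 3.916; AUC_ev,0→∞ = 68.575 + 3.916 = 72.491 ng/mL·h
F = (AUC_ev/D_ev)/(AUC_iv/D_iv) = (72.491/600)/(732.714/150) = 0.120818/4.88476 = 0.0247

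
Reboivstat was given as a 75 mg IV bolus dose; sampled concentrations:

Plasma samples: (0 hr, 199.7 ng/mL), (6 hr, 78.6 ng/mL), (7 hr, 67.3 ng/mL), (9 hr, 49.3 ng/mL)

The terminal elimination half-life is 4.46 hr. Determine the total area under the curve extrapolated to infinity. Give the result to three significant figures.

Trapezoidal AUC_0→9:
  [0→6]: (199.7+78.6)/2 × 6 = 834.9
  [6→7]: (78.6+67.3)/2 × 1 = 72.95
  [7→9]: (67.3+49.3)/2 × 2 = 116.6
  Sum = 1024.45 ng/mL·hr
k_e = ln2 / t½ = 0.693147 / 4.46 = 0.1554 hr^-1
Extrapolated tail: C_last / k_e = 49.3 / 0.1554 = 317.246
AUC_0→∞ = 1024.45 + 317.246 = 1341.696 ng/mL·hr

AUC = 1340 ng/mL·hr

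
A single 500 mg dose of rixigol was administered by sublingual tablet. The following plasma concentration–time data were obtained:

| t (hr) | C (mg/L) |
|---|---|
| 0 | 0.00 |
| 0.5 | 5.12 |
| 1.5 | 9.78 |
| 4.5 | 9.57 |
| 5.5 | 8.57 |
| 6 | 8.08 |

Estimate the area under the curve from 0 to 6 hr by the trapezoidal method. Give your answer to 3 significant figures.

AUC = 51.0 mg/L·hr

Trapezoidal AUC_0→6:
  [0→0.5]: (0.00+5.12)/2 × 0.5 = 1.28
  [0.5→1.5]: (5.12+9.78)/2 × 1 = 7.45
  [1.5→4.5]: (9.78+9.57)/2 × 3 = 29.025
  [4.5→5.5]: (9.57+8.57)/2 × 1 = 9.07
  [5.5→6]: (8.57+8.08)/2 × 0.5 = 4.1625
  Sum = 50.9875 mg/L·hr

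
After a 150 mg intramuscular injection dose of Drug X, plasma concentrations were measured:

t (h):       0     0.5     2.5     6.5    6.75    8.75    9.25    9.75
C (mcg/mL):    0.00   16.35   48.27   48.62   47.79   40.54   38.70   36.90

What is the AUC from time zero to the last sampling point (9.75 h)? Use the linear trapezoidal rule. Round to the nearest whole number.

Trapezoidal AUC_0→9.75:
  [0→0.5]: (0.00+16.35)/2 × 0.5 = 4.0875
  [0.5→2.5]: (16.35+48.27)/2 × 2 = 64.62
  [2.5→6.5]: (48.27+48.62)/2 × 4 = 193.78
  [6.5→6.75]: (48.62+47.79)/2 × 0.25 = 12.05125
  [6.75→8.75]: (47.79+40.54)/2 × 2 = 88.33
  [8.75→9.25]: (40.54+38.70)/2 × 0.5 = 19.81
  [9.25→9.75]: (38.70+36.90)/2 × 0.5 = 18.9
  Sum = 401.57875 mcg/mL·h

AUC = 402 mcg/mL·h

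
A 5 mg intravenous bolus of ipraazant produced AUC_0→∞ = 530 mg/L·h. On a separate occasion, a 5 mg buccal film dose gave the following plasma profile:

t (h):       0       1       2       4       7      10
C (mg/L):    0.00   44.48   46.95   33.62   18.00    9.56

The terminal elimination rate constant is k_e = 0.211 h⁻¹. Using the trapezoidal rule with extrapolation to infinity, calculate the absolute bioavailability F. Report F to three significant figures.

F = 0.590

Trapezoidal AUC_0→10 (buccal film):
  [0→1]: (0.00+44.48)/2 × 1 = 22.24
  [1→2]: (44.48+46.95)/2 × 1 = 45.715
  [2→4]: (46.95+33.62)/2 × 2 = 80.57
  [4→7]: (33.62+18.00)/2 × 3 = 77.43
  [7→10]: (18.00+9.56)/2 × 3 = 41.34
  Sum = 267.295 mg/L·h
Tail: C_last/k_e = 9.56/0.211 = 45.308
AUC_0→∞ (buccal film) = 267.295 + 45.308 = 312.603 mg/L·h
F = (AUC_ev/D_ev)/(AUC_iv/D_iv) = (312.603/5)/(530/5) = 62.5206/106 = 0.5898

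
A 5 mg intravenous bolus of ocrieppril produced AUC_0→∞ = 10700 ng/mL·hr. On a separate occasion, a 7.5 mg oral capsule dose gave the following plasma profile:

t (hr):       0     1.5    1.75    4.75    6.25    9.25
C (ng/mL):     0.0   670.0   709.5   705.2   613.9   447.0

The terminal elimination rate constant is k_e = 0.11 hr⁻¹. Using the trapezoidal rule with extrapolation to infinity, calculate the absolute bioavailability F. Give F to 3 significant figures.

F = 0.588

Trapezoidal AUC_0→9.25 (oral capsule):
  [0→1.5]: (0.0+670.0)/2 × 1.5 = 502.5
  [1.5→1.75]: (670.0+709.5)/2 × 0.25 = 172.4375
  [1.75→4.75]: (709.5+705.2)/2 × 3 = 2122.05
  [4.75→6.25]: (705.2+613.9)/2 × 1.5 = 989.325
  [6.25→9.25]: (613.9+447.0)/2 × 3 = 1591.35
  Sum = 5377.6625 ng/mL·hr
Tail: C_last/k_e = 447.0/0.11 = 4063.636
AUC_0→∞ (oral capsule) = 5377.6625 + 4063.636 = 9441.2985 ng/mL·hr
F = (AUC_ev/D_ev)/(AUC_iv/D_iv) = (9441.2985/7.5)/(10700/5) = 1258.8398/2140 = 0.5882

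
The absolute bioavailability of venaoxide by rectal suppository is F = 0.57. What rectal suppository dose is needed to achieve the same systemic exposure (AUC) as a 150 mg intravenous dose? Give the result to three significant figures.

D_rectal = 263 mg

For equal systemic exposure: F × D_ev = D_iv
D_ev = D_iv / F = 150 / 0.57 = 263.158 mg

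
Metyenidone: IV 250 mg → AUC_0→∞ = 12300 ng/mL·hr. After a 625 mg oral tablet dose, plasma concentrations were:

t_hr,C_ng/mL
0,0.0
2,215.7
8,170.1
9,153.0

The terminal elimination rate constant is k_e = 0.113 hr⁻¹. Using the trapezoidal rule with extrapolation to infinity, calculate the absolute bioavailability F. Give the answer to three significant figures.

Trapezoidal AUC_0→9 (oral tablet):
  [0→2]: (0.0+215.7)/2 × 2 = 215.7
  [2→8]: (215.7+170.1)/2 × 6 = 1157.4
  [8→9]: (170.1+153.0)/2 × 1 = 161.55
  Sum = 1534.65 ng/mL·hr
Tail: C_last/k_e = 153.0/0.113 = 1353.982
AUC_0→∞ (oral tablet) = 1534.65 + 1353.982 = 2888.632 ng/mL·hr
F = (AUC_ev/D_ev)/(AUC_iv/D_iv) = (2888.632/625)/(12300/250) = 4.6218112/49.2 = 0.0939

F = 0.0939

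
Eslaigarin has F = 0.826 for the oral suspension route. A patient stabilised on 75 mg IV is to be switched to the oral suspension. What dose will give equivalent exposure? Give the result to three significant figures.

For equal systemic exposure: F × D_ev = D_iv
D_ev = D_iv / F = 75 / 0.826 = 90.799 mg

D_oral = 90.8 mg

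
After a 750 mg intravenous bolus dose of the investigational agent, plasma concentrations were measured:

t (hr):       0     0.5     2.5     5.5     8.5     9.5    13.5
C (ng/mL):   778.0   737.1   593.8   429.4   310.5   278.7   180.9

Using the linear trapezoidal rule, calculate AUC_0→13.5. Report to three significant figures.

Trapezoidal AUC_0→13.5:
  [0→0.5]: (778.0+737.1)/2 × 0.5 = 378.775
  [0.5→2.5]: (737.1+593.8)/2 × 2 = 1330.9
  [2.5→5.5]: (593.8+429.4)/2 × 3 = 1534.8
  [5.5→8.5]: (429.4+310.5)/2 × 3 = 1109.85
  [8.5→9.5]: (310.5+278.7)/2 × 1 = 294.6
  [9.5→13.5]: (278.7+180.9)/2 × 4 = 919.2
  Sum = 5568.125 ng/mL·hr

AUC = 5570 ng/mL·hr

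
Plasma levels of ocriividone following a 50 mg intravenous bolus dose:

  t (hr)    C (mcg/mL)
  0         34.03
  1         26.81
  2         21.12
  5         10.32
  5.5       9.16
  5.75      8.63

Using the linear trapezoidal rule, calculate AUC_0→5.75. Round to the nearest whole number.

AUC = 109 mcg/mL·hr

Trapezoidal AUC_0→5.75:
  [0→1]: (34.03+26.81)/2 × 1 = 30.42
  [1→2]: (26.81+21.12)/2 × 1 = 23.965
  [2→5]: (21.12+10.32)/2 × 3 = 47.16
  [5→5.5]: (10.32+9.16)/2 × 0.5 = 4.87
  [5.5→5.75]: (9.16+8.63)/2 × 0.25 = 2.22375
  Sum = 108.63875 mcg/mL·hr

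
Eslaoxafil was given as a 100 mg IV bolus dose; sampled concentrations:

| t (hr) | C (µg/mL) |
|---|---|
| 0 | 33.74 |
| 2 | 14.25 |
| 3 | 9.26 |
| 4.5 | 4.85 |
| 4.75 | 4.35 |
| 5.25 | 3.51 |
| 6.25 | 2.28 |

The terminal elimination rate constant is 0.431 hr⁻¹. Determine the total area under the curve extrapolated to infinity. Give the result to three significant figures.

AUC = 81.6 µg/mL·hr

Trapezoidal AUC_0→6.25:
  [0→2]: (33.74+14.25)/2 × 2 = 47.99
  [2→3]: (14.25+9.26)/2 × 1 = 11.755
  [3→4.5]: (9.26+4.85)/2 × 1.5 = 10.5825
  [4.5→4.75]: (4.85+4.35)/2 × 0.25 = 1.15
  [4.75→5.25]: (4.35+3.51)/2 × 0.5 = 1.965
  [5.25→6.25]: (3.51+2.28)/2 × 1 = 2.895
  Sum = 76.3375 µg/mL·hr
Extrapolated tail: C_last / k_e = 2.28 / 0.431 = 5.290
AUC_0→∞ = 76.3375 + 5.290 = 81.6275 µg/mL·hr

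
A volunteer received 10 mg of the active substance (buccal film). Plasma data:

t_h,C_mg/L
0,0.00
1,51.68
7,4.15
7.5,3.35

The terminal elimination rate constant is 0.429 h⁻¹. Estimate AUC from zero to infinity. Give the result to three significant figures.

AUC = 203 mg/L·h

Trapezoidal AUC_0→7.5:
  [0→1]: (0.00+51.68)/2 × 1 = 25.84
  [1→7]: (51.68+4.15)/2 × 6 = 167.49
  [7→7.5]: (4.15+3.35)/2 × 0.5 = 1.875
  Sum = 195.205 mg/L·h
Extrapolated tail: C_last / k_e = 3.35 / 0.429 = 7.809
AUC_0→∞ = 195.205 + 7.809 = 203.014 mg/L·h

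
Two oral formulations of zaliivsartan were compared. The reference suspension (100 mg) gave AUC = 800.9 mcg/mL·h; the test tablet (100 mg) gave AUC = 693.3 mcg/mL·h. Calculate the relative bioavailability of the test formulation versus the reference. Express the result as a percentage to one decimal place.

F_rel = (AUC_test/D_test) / (AUC_ref/D_ref)
      = (693.3/100) / (800.9/100)
      = 6.933 / 8.009 = 0.8657 = 86.57%

F_rel = 86.6%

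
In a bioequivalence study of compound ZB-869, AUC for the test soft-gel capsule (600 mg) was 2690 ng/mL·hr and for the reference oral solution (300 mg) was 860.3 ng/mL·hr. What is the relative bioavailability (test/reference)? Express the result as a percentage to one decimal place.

F_rel = (AUC_test/D_test) / (AUC_ref/D_ref)
      = (2690/600) / (860.3/300)
      = 4.48333 / 2.86767 = 1.5634 = 156.34%

F_rel = 156.3%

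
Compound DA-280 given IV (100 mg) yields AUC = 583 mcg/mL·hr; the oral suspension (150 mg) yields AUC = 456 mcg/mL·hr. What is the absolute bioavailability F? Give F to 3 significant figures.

F = 0.521

F = (AUC_ev / D_ev) / (AUC_iv / D_iv)
  = (456/150) / (583/100)
  = 3.04 / 5.83 = 0.5214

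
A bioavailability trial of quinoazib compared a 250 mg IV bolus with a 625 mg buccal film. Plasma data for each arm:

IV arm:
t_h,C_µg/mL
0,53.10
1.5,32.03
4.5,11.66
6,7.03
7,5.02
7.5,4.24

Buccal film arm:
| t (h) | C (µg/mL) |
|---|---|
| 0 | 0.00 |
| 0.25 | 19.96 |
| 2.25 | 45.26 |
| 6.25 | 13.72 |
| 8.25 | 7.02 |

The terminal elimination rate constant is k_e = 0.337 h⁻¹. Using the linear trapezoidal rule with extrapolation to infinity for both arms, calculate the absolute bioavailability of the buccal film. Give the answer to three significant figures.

Trapezoidal AUC_0→7.5 (IV):
  [0→1.5]: (53.10+32.03)/2 × 1.5 = 63.8475
  [1.5→4.5]: (32.03+11.66)/2 × 3 = 65.535
  [4.5→6]: (11.66+7.03)/2 × 1.5 = 14.0175
  [6→7]: (7.03+5.02)/2 × 1 = 6.025
  [7→7.5]: (5.02+4.24)/2 × 0.5 = 2.315
  Sum = 151.74 µg/mL·h
IV tail: 4.24/0.337 = 12.582; AUC_iv,0→∞ = 151.74 + 12.582 = 164.322 µg/mL·h
Trapezoidal AUC_0→8.25 (buccal film):
  [0→0.25]: (0.00+19.96)/2 × 0.25 = 2.495
  [0.25→2.25]: (19.96+45.26)/2 × 2 = 65.22
  [2.25→6.25]: (45.26+13.72)/2 × 4 = 117.96
  [6.25→8.25]: (13.72+7.02)/2 × 2 = 20.74
  Sum = 206.415 µg/mL·h
buccal film tail: 7.02/0.337 = 20.831; AUC_ev,0→∞ = 206.415 + 20.831 = 227.246 µg/mL·h
F = (AUC_ev/D_ev)/(AUC_iv/D_iv) = (227.246/625)/(164.322/250) = 0.3635936/0.657288 = 0.5532

F = 0.553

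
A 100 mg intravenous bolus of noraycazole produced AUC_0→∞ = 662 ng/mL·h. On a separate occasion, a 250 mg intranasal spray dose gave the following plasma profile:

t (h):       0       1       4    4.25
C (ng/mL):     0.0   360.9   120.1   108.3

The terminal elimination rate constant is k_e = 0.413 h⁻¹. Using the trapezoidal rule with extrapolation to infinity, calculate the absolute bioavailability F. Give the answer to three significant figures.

F = 0.721

Trapezoidal AUC_0→4.25 (intranasal spray):
  [0→1]: (0.0+360.9)/2 × 1 = 180.45
  [1→4]: (360.9+120.1)/2 × 3 = 721.5
  [4→4.25]: (120.1+108.3)/2 × 0.25 = 28.55
  Sum = 930.5 ng/mL·h
Tail: C_last/k_e = 108.3/0.413 = 262.228
AUC_0→∞ (intranasal spray) = 930.5 + 262.228 = 1192.728 ng/mL·h
F = (AUC_ev/D_ev)/(AUC_iv/D_iv) = (1192.728/250)/(662/100) = 4.770912/6.62 = 0.7207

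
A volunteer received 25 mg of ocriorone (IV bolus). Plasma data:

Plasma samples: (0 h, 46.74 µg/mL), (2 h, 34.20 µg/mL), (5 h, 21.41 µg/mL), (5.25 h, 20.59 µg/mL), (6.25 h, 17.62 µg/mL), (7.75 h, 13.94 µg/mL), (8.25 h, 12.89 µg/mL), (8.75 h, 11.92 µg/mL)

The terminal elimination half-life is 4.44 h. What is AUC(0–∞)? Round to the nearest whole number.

AUC = 302 µg/mL·h

Trapezoidal AUC_0→8.75:
  [0→2]: (46.74+34.20)/2 × 2 = 80.94
  [2→5]: (34.20+21.41)/2 × 3 = 83.415
  [5→5.25]: (21.41+20.59)/2 × 0.25 = 5.25
  [5.25→6.25]: (20.59+17.62)/2 × 1 = 19.105
  [6.25→7.75]: (17.62+13.94)/2 × 1.5 = 23.67
  [7.75→8.25]: (13.94+12.89)/2 × 0.5 = 6.7075
  [8.25→8.75]: (12.89+11.92)/2 × 0.5 = 6.2025
  Sum = 225.29 µg/mL·h
k_e = ln2 / t½ = 0.693147 / 4.44 = 0.1561 h^-1
Extrapolated tail: C_last / k_e = 11.92 / 0.1561 = 76.361
AUC_0→∞ = 225.29 + 76.361 = 301.651 µg/mL·h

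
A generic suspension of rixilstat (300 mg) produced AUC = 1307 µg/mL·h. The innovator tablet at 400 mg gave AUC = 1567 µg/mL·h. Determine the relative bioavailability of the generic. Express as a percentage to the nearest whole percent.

F_rel = (AUC_test/D_test) / (AUC_ref/D_ref)
      = (1307/300) / (1567/400)
      = 4.35667 / 3.9175 = 1.1121 = 111.21%

F_rel = 111%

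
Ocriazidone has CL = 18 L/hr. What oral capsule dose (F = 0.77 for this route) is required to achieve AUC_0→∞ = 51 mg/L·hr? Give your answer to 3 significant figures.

Dose = 1190 mg

Dose = CL × AUC_0→∞ / F
     = 18 × 51 / 0.77 = 1192.21 mg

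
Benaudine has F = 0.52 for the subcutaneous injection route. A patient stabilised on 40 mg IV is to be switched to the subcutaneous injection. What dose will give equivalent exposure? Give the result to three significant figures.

D_subcutaneous = 76.9 mg

For equal systemic exposure: F × D_ev = D_iv
D_ev = D_iv / F = 40 / 0.52 = 76.9231 mg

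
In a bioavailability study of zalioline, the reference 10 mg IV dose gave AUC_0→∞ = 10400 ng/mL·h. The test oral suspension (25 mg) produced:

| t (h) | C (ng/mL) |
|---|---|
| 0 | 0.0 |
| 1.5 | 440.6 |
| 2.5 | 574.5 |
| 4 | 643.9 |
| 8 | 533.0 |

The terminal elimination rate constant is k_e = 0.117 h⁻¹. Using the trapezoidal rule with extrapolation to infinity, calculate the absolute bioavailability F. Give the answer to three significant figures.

F = 0.333

Trapezoidal AUC_0→8 (oral suspension):
  [0→1.5]: (0.0+440.6)/2 × 1.5 = 330.45
  [1.5→2.5]: (440.6+574.5)/2 × 1 = 507.55
  [2.5→4]: (574.5+643.9)/2 × 1.5 = 913.8
  [4→8]: (643.9+533.0)/2 × 4 = 2353.8
  Sum = 4105.6 ng/mL·h
Tail: C_last/k_e = 533.0/0.117 = 4555.556
AUC_0→∞ (oral suspension) = 4105.6 + 4555.556 = 8661.156 ng/mL·h
F = (AUC_ev/D_ev)/(AUC_iv/D_iv) = (8661.156/25)/(10400/10) = 346.44624/1040 = 0.3331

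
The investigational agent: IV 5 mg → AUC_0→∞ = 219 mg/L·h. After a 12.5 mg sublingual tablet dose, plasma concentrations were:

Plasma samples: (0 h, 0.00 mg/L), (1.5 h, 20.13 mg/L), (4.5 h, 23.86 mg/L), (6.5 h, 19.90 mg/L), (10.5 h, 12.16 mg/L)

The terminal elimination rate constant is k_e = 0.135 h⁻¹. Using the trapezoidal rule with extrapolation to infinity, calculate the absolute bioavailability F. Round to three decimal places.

F = 0.510

Trapezoidal AUC_0→10.5 (sublingual tablet):
  [0→1.5]: (0.00+20.13)/2 × 1.5 = 15.0975
  [1.5→4.5]: (20.13+23.86)/2 × 3 = 65.985
  [4.5→6.5]: (23.86+19.90)/2 × 2 = 43.76
  [6.5→10.5]: (19.90+12.16)/2 × 4 = 64.12
  Sum = 188.9625 mg/L·h
Tail: C_last/k_e = 12.16/0.135 = 90.074
AUC_0→∞ (sublingual tablet) = 188.9625 + 90.074 = 279.0365 mg/L·h
F = (AUC_ev/D_ev)/(AUC_iv/D_iv) = (279.0365/12.5)/(219/5) = 22.32292/43.8 = 0.5097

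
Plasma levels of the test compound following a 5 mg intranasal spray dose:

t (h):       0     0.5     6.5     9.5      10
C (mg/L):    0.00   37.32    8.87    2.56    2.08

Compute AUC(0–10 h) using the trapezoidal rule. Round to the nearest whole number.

AUC = 166 mg/L·h

Trapezoidal AUC_0→10:
  [0→0.5]: (0.00+37.32)/2 × 0.5 = 9.33
  [0.5→6.5]: (37.32+8.87)/2 × 6 = 138.57
  [6.5→9.5]: (8.87+2.56)/2 × 3 = 17.145
  [9.5→10]: (2.56+2.08)/2 × 0.5 = 1.16
  Sum = 166.205 mg/L·h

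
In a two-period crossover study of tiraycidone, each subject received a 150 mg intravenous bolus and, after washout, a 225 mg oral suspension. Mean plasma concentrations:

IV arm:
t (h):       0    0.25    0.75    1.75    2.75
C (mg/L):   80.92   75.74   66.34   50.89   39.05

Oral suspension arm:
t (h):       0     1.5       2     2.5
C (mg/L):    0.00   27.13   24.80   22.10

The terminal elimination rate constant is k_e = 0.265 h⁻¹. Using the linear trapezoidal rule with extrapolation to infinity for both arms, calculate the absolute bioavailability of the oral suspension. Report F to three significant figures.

Trapezoidal AUC_0→2.75 (IV):
  [0→0.25]: (80.92+75.74)/2 × 0.25 = 19.5825
  [0.25→0.75]: (75.74+66.34)/2 × 0.5 = 35.52
  [0.75→1.75]: (66.34+50.89)/2 × 1 = 58.615
  [1.75→2.75]: (50.89+39.05)/2 × 1 = 44.97
  Sum = 158.6875 mg/L·h
IV tail: 39.05/0.265 = 147.358; AUC_iv,0→∞ = 158.6875 + 147.358 = 306.0455 mg/L·h
Trapezoidal AUC_0→2.5 (oral suspension):
  [0→1.5]: (0.00+27.13)/2 × 1.5 = 20.3475
  [1.5→2]: (27.13+24.80)/2 × 0.5 = 12.9825
  [2→2.5]: (24.80+22.10)/2 × 0.5 = 11.725
  Sum = 45.055 mg/L·h
oral suspension tail: 22.10/0.265 = 83.396; AUC_ev,0→∞ = 45.055 + 83.396 = 128.451 mg/L·h
F = (AUC_ev/D_ev)/(AUC_iv/D_iv) = (128.451/225)/(306.0455/150) = 0.570893/2.0403 = 0.2798

F = 0.280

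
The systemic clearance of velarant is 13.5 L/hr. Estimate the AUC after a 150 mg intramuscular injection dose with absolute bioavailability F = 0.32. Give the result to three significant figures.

AUC = 3.56 mg/L·hr

AUC_0→∞ = F × Dose / CL
        = 0.32 × 150 / 13.5 = 3.55556 mg/L·hr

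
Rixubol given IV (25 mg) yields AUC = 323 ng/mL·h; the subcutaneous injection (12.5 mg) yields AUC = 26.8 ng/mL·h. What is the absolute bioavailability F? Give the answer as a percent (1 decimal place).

F = (AUC_ev / D_ev) / (AUC_iv / D_iv)
  = (26.8/12.5) / (323/25)
  = 2.144 / 12.92 = 0.1659
  = 16.59%

F = 16.6%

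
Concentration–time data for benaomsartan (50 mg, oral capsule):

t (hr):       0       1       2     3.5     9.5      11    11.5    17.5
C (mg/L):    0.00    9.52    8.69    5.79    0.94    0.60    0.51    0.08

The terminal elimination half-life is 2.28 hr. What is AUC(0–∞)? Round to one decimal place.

AUC = 48.4 mg/L·hr

Trapezoidal AUC_0→17.5:
  [0→1]: (0.00+9.52)/2 × 1 = 4.76
  [1→2]: (9.52+8.69)/2 × 1 = 9.105
  [2→3.5]: (8.69+5.79)/2 × 1.5 = 10.86
  [3.5→9.5]: (5.79+0.94)/2 × 6 = 20.19
  [9.5→11]: (0.94+0.60)/2 × 1.5 = 1.155
  [11→11.5]: (0.60+0.51)/2 × 0.5 = 0.2775
  [11.5→17.5]: (0.51+0.08)/2 × 6 = 1.77
  Sum = 48.1175 mg/L·hr
k_e = ln2 / t½ = 0.693147 / 2.28 = 0.3040 hr^-1
Extrapolated tail: C_last / k_e = 0.08 / 0.304 = 0.263
AUC_0→∞ = 48.1175 + 0.263 = 48.3805 mg/L·hr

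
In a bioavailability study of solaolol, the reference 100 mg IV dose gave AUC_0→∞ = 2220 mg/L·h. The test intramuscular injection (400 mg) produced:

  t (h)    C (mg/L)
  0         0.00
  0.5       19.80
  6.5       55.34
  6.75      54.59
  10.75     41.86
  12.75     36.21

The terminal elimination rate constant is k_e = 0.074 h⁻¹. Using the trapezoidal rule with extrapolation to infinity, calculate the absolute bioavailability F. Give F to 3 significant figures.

Trapezoidal AUC_0→12.75 (intramuscular injection):
  [0→0.5]: (0.00+19.80)/2 × 0.5 = 4.95
  [0.5→6.5]: (19.80+55.34)/2 × 6 = 225.42
  [6.5→6.75]: (55.34+54.59)/2 × 0.25 = 13.74125
  [6.75→10.75]: (54.59+41.86)/2 × 4 = 192.9
  [10.75→12.75]: (41.86+36.21)/2 × 2 = 78.07
  Sum = 515.08125 mg/L·h
Tail: C_last/k_e = 36.21/0.074 = 489.324
AUC_0→∞ (intramuscular injection) = 515.08125 + 489.324 = 1004.40525 mg/L·h
F = (AUC_ev/D_ev)/(AUC_iv/D_iv) = (1004.40525/400)/(2220/100) = 2.51101/22.2 = 0.1131

F = 0.113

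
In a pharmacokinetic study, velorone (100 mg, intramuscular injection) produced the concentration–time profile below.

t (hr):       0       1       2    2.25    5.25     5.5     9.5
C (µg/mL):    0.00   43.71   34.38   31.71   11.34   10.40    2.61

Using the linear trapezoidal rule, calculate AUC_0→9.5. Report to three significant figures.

AUC = 162 µg/mL·hr

Trapezoidal AUC_0→9.5:
  [0→1]: (0.00+43.71)/2 × 1 = 21.855
  [1→2]: (43.71+34.38)/2 × 1 = 39.045
  [2→2.25]: (34.38+31.71)/2 × 0.25 = 8.26125
  [2.25→5.25]: (31.71+11.34)/2 × 3 = 64.575
  [5.25→5.5]: (11.34+10.40)/2 × 0.25 = 2.7175
  [5.5→9.5]: (10.40+2.61)/2 × 4 = 26.02
  Sum = 162.47375 µg/mL·hr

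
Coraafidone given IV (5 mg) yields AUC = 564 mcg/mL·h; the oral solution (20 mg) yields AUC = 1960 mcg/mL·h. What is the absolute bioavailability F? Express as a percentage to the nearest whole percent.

F = 87%

F = (AUC_ev / D_ev) / (AUC_iv / D_iv)
  = (1960/20) / (564/5)
  = 98 / 112.8 = 0.8688
  = 86.88%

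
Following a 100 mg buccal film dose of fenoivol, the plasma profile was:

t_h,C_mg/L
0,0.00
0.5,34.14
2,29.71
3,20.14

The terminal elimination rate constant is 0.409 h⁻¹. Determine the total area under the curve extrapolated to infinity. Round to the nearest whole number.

AUC = 131 mg/L·h

Trapezoidal AUC_0→3:
  [0→0.5]: (0.00+34.14)/2 × 0.5 = 8.535
  [0.5→2]: (34.14+29.71)/2 × 1.5 = 47.8875
  [2→3]: (29.71+20.14)/2 × 1 = 24.925
  Sum = 81.3475 mg/L·h
Extrapolated tail: C_last / k_e = 20.14 / 0.409 = 49.242
AUC_0→∞ = 81.3475 + 49.242 = 130.5895 mg/L·h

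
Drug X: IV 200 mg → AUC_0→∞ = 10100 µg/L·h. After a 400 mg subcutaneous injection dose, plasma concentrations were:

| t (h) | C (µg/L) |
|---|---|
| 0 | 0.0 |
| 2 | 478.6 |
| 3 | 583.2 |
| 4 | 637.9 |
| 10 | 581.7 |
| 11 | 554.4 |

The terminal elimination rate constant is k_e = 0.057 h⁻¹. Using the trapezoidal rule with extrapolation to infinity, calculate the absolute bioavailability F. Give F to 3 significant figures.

F = 0.771

Trapezoidal AUC_0→11 (subcutaneous injection):
  [0→2]: (0.0+478.6)/2 × 2 = 478.6
  [2→3]: (478.6+583.2)/2 × 1 = 530.9
  [3→4]: (583.2+637.9)/2 × 1 = 610.55
  [4→10]: (637.9+581.7)/2 × 6 = 3658.8
  [10→11]: (581.7+554.4)/2 × 1 = 568.05
  Sum = 5846.9 µg/L·h
Tail: C_last/k_e = 554.4/0.057 = 9726.316
AUC_0→∞ (subcutaneous injection) = 5846.9 + 9726.316 = 15573.216 µg/L·h
F = (AUC_ev/D_ev)/(AUC_iv/D_iv) = (15573.216/400)/(10100/200) = 38.93304/50.5 = 0.7710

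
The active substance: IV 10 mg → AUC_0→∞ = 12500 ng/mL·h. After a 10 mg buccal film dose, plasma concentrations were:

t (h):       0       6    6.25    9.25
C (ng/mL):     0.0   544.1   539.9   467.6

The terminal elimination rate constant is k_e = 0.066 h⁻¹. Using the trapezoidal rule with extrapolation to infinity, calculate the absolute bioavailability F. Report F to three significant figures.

Trapezoidal AUC_0→9.25 (buccal film):
  [0→6]: (0.0+544.1)/2 × 6 = 1632.3
  [6→6.25]: (544.1+539.9)/2 × 0.25 = 135.5
  [6.25→9.25]: (539.9+467.6)/2 × 3 = 1511.25
  Sum = 3279.05 ng/mL·h
Tail: C_last/k_e = 467.6/0.066 = 7084.848
AUC_0→∞ (buccal film) = 3279.05 + 7084.848 = 10363.898 ng/mL·h
F = (AUC_ev/D_ev)/(AUC_iv/D_iv) = (10363.898/10)/(12500/10) = 1036.3898/1250 = 0.8291

F = 0.829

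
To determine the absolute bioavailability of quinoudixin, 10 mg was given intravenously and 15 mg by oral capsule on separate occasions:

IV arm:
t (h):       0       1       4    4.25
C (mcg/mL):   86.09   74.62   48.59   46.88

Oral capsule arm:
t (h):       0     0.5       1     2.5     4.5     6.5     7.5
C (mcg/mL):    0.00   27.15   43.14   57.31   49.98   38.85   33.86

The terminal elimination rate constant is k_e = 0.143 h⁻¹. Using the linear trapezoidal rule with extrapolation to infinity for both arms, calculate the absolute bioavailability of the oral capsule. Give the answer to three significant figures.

Trapezoidal AUC_0→4.25 (IV):
  [0→1]: (86.09+74.62)/2 × 1 = 80.355
  [1→4]: (74.62+48.59)/2 × 3 = 184.815
  [4→4.25]: (48.59+46.88)/2 × 0.25 = 11.93375
  Sum = 277.10375 mcg/mL·h
IV tail: 46.88/0.143 = 327.832; AUC_iv,0→∞ = 277.10375 + 327.832 = 604.93575 mcg/mL·h
Trapezoidal AUC_0→7.5 (oral capsule):
  [0→0.5]: (0.00+27.15)/2 × 0.5 = 6.7875
  [0.5→1]: (27.15+43.14)/2 × 0.5 = 17.5725
  [1→2.5]: (43.14+57.31)/2 × 1.5 = 75.3375
  [2.5→4.5]: (57.31+49.98)/2 × 2 = 107.29
  [4.5→6.5]: (49.98+38.85)/2 × 2 = 88.83
  [6.5→7.5]: (38.85+33.86)/2 × 1 = 36.355
  Sum = 332.1725 mcg/mL·h
oral capsule tail: 33.86/0.143 = 236.783; AUC_ev,0→∞ = 332.1725 + 236.783 = 568.9555 mcg/mL·h
F = (AUC_ev/D_ev)/(AUC_iv/D_iv) = (568.9555/15)/(604.93575/10) = 37.9304/60.493575 = 0.6270

F = 0.627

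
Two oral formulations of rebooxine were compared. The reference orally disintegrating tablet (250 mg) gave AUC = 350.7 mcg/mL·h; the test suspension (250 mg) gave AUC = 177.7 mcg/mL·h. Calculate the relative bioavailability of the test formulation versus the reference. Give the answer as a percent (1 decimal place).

F_rel = (AUC_test/D_test) / (AUC_ref/D_ref)
      = (177.7/250) / (350.7/250)
      = 0.7108 / 1.4028 = 0.5067 = 50.67%

F_rel = 50.7%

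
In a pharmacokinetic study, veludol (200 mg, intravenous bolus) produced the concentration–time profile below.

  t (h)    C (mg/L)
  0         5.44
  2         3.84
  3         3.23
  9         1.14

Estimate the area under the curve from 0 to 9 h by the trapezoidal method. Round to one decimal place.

Trapezoidal AUC_0→9:
  [0→2]: (5.44+3.84)/2 × 2 = 9.28
  [2→3]: (3.84+3.23)/2 × 1 = 3.535
  [3→9]: (3.23+1.14)/2 × 6 = 13.11
  Sum = 25.925 mg/L·h

AUC = 25.9 mg/L·h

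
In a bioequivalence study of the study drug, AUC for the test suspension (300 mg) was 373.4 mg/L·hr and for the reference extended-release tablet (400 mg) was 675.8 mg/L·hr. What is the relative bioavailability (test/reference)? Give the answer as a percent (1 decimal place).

F_rel = 73.7%

F_rel = (AUC_test/D_test) / (AUC_ref/D_ref)
      = (373.4/300) / (675.8/400)
      = 1.24467 / 1.6895 = 0.7367 = 73.67%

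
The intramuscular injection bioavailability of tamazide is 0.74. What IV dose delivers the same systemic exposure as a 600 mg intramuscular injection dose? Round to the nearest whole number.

D_iv = 444 mg

Systemic exposure from an extravascular dose = F × D_ev, so the equivalent IV dose is F × D_ev.
D_iv = F × D_ev = 0.74 × 600 = 444 mg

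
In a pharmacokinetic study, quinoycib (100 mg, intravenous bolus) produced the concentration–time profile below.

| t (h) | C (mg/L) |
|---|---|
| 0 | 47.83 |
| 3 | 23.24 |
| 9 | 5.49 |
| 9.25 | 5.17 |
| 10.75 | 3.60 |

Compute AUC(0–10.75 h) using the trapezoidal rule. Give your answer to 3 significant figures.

Trapezoidal AUC_0→10.75:
  [0→3]: (47.83+23.24)/2 × 3 = 106.605
  [3→9]: (23.24+5.49)/2 × 6 = 86.19
  [9→9.25]: (5.49+5.17)/2 × 0.25 = 1.3325
  [9.25→10.75]: (5.17+3.60)/2 × 1.5 = 6.5775
  Sum = 200.705 mg/L·h

AUC = 201 mg/L·h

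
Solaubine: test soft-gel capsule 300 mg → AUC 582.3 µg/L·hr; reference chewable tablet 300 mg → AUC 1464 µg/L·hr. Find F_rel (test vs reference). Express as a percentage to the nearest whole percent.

F_rel = 40%

F_rel = (AUC_test/D_test) / (AUC_ref/D_ref)
      = (582.3/300) / (1464/300)
      = 1.941 / 4.88 = 0.3977 = 39.77%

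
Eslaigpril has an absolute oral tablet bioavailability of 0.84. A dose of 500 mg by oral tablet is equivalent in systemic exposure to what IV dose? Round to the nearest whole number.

D_iv = 420 mg

Systemic exposure from an extravascular dose = F × D_ev, so the equivalent IV dose is F × D_ev.
D_iv = F × D_ev = 0.84 × 500 = 420 mg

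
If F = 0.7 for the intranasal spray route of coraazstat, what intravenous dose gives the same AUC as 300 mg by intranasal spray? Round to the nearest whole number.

D_iv = 210 mg

Systemic exposure from an extravascular dose = F × D_ev, so the equivalent IV dose is F × D_ev.
D_iv = F × D_ev = 0.7 × 300 = 210 mg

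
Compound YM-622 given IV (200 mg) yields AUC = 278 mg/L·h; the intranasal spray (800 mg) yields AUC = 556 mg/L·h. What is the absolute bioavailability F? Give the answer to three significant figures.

F = (AUC_ev / D_ev) / (AUC_iv / D_iv)
  = (556/800) / (278/200)
  = 0.695 / 1.39 = 0.5000

F = 0.500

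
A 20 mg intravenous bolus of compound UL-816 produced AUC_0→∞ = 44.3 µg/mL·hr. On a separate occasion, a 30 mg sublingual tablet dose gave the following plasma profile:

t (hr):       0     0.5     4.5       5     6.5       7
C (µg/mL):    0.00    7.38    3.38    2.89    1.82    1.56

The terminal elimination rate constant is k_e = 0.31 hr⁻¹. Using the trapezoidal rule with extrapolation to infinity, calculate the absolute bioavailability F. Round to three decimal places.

Trapezoidal AUC_0→7 (sublingual tablet):
  [0→0.5]: (0.00+7.38)/2 × 0.5 = 1.845
  [0.5→4.5]: (7.38+3.38)/2 × 4 = 21.52
  [4.5→5]: (3.38+2.89)/2 × 0.5 = 1.5675
  [5→6.5]: (2.89+1.82)/2 × 1.5 = 3.5325
  [6.5→7]: (1.82+1.56)/2 × 0.5 = 0.845
  Sum = 29.31 µg/mL·hr
Tail: C_last/k_e = 1.56/0.31 = 5.032
AUC_0→∞ (sublingual tablet) = 29.31 + 5.032 = 34.342 µg/mL·hr
F = (AUC_ev/D_ev)/(AUC_iv/D_iv) = (34.342/30)/(44.3/20) = 1.14473/2.215 = 0.5168

F = 0.517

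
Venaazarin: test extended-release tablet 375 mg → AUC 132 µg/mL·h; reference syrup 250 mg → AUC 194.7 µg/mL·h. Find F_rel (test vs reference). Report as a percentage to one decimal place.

F_rel = (AUC_test/D_test) / (AUC_ref/D_ref)
      = (132/375) / (194.7/250)
      = 0.352 / 0.7788 = 0.4520 = 45.20%

F_rel = 45.2%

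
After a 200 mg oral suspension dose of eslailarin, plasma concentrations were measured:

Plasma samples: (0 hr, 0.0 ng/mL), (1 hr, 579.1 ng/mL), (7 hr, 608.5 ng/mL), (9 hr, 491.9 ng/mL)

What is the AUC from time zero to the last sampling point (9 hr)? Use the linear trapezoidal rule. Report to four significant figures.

AUC = 4953 ng/mL·hr

Trapezoidal AUC_0→9:
  [0→1]: (0.0+579.1)/2 × 1 = 289.55
  [1→7]: (579.1+608.5)/2 × 6 = 3562.8
  [7→9]: (608.5+491.9)/2 × 2 = 1100.4
  Sum = 4952.75 ng/mL·hr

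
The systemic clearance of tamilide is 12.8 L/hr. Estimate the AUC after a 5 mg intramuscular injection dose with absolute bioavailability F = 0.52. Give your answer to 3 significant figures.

AUC = 0.203 mg/L·hr

AUC_0→∞ = F × Dose / CL
        = 0.52 × 5 / 12.8 = 0.203125 mg/L·hr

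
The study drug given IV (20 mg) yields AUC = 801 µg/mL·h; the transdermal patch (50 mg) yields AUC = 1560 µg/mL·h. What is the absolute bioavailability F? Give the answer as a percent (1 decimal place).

F = 77.9%

F = (AUC_ev / D_ev) / (AUC_iv / D_iv)
  = (1560/50) / (801/20)
  = 31.2 / 40.05 = 0.7790
  = 77.90%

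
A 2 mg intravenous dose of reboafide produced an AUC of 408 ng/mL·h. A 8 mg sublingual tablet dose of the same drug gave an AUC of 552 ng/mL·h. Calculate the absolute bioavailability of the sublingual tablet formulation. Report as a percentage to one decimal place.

F = (AUC_ev / D_ev) / (AUC_iv / D_iv)
  = (552/8) / (408/2)
  = 69 / 204 = 0.3382
  = 33.82%

F = 33.8%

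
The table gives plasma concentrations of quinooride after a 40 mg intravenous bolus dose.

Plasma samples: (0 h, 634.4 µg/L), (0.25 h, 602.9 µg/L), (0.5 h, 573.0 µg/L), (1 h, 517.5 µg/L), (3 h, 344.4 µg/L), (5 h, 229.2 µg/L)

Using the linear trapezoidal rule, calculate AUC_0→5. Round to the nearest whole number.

Trapezoidal AUC_0→5:
  [0→0.25]: (634.4+602.9)/2 × 0.25 = 154.6625
  [0.25→0.5]: (602.9+573.0)/2 × 0.25 = 146.9875
  [0.5→1]: (573.0+517.5)/2 × 0.5 = 272.625
  [1→3]: (517.5+344.4)/2 × 2 = 861.9
  [3→5]: (344.4+229.2)/2 × 2 = 573.6
  Sum = 2009.775 µg/L·h

AUC = 2010 µg/L·h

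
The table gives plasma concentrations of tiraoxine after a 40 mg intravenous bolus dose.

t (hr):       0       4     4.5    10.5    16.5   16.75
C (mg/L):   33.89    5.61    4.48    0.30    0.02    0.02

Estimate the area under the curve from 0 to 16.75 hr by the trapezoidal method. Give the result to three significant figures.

Trapezoidal AUC_0→16.75:
  [0→4]: (33.89+5.61)/2 × 4 = 79.0
  [4→4.5]: (5.61+4.48)/2 × 0.5 = 2.5225
  [4.5→10.5]: (4.48+0.30)/2 × 6 = 14.34
  [10.5→16.5]: (0.30+0.02)/2 × 6 = 0.96
  [16.5→16.75]: (0.02+0.02)/2 × 0.25 = 0.005
  Sum = 96.8275 mg/L·hr

AUC = 96.8 mg/L·hr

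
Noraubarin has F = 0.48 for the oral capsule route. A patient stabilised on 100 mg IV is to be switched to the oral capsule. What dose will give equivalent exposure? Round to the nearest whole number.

D_oral = 208 mg

For equal systemic exposure: F × D_ev = D_iv
D_ev = D_iv / F = 100 / 0.48 = 208.333 mg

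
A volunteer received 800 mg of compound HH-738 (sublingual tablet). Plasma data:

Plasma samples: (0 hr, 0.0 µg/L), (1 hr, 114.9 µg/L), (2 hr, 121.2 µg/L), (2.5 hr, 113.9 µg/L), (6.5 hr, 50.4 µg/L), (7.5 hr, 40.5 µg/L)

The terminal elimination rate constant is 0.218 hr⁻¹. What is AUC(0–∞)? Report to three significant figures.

Trapezoidal AUC_0→7.5:
  [0→1]: (0.0+114.9)/2 × 1 = 57.45
  [1→2]: (114.9+121.2)/2 × 1 = 118.05
  [2→2.5]: (121.2+113.9)/2 × 0.5 = 58.775
  [2.5→6.5]: (113.9+50.4)/2 × 4 = 328.6
  [6.5→7.5]: (50.4+40.5)/2 × 1 = 45.45
  Sum = 608.325 µg/L·hr
Extrapolated tail: C_last / k_e = 40.5 / 0.218 = 185.780
AUC_0→∞ = 608.325 + 185.780 = 794.105 µg/L·hr

AUC = 794 µg/L·hr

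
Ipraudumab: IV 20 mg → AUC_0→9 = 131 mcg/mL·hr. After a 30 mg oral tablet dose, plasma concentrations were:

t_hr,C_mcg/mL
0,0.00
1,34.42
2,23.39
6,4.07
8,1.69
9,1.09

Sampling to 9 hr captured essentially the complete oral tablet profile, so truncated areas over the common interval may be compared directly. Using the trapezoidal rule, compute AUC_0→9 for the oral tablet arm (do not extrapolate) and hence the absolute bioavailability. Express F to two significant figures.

Trapezoidal AUC_0→9 (oral tablet):
  [0→1]: (0.00+34.42)/2 × 1 = 17.21
  [1→2]: (34.42+23.39)/2 × 1 = 28.905
  [2→6]: (23.39+4.07)/2 × 4 = 54.92
  [6→8]: (4.07+1.69)/2 × 2 = 5.76
  [8→9]: (1.69+1.09)/2 × 1 = 1.39
  Sum = 108.185 mcg/mL·hr
F = (AUC_ev/D_ev)/(AUC_iv/D_iv) = (108.185/30)/(131/20) = 3.60617/6.55 = 0.5506

F = 0.55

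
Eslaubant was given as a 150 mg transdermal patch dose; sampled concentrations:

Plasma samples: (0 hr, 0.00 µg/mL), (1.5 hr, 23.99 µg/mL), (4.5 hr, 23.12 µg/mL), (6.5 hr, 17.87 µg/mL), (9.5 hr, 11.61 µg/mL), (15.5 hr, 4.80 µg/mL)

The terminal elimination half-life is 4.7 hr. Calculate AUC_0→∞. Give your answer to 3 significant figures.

Trapezoidal AUC_0→15.5:
  [0→1.5]: (0.00+23.99)/2 × 1.5 = 17.9925
  [1.5→4.5]: (23.99+23.12)/2 × 3 = 70.665
  [4.5→6.5]: (23.12+17.87)/2 × 2 = 40.99
  [6.5→9.5]: (17.87+11.61)/2 × 3 = 44.22
  [9.5→15.5]: (11.61+4.80)/2 × 6 = 49.23
  Sum = 223.0975 µg/mL·hr
k_e = ln2 / t½ = 0.693147 / 4.7 = 0.1475 hr^-1
Extrapolated tail: C_last / k_e = 4.80 / 0.1475 = 32.542
AUC_0→∞ = 223.0975 + 32.542 = 255.6395 µg/mL·hr

AUC = 256 µg/mL·hr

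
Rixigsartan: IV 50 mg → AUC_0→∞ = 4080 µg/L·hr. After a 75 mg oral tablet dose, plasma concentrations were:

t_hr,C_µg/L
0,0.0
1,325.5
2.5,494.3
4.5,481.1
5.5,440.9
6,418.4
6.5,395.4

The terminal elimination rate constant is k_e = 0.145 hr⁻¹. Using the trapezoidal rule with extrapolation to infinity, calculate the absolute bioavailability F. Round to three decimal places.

F = 0.876

Trapezoidal AUC_0→6.5 (oral tablet):
  [0→1]: (0.0+325.5)/2 × 1 = 162.75
  [1→2.5]: (325.5+494.3)/2 × 1.5 = 614.85
  [2.5→4.5]: (494.3+481.1)/2 × 2 = 975.4
  [4.5→5.5]: (481.1+440.9)/2 × 1 = 461.0
  [5.5→6]: (440.9+418.4)/2 × 0.5 = 214.825
  [6→6.5]: (418.4+395.4)/2 × 0.5 = 203.45
  Sum = 2632.275 µg/L·hr
Tail: C_last/k_e = 395.4/0.145 = 2726.897
AUC_0→∞ (oral tablet) = 2632.275 + 2726.897 = 5359.172 µg/L·hr
F = (AUC_ev/D_ev)/(AUC_iv/D_iv) = (5359.172/75)/(4080/50) = 71.4556/81.6 = 0.8757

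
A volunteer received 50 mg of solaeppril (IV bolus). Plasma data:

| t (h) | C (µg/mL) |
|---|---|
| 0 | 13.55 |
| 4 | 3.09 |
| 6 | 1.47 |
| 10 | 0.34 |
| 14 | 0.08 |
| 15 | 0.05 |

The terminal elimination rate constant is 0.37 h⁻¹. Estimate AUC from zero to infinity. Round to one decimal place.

AUC = 42.5 µg/mL·h

Trapezoidal AUC_0→15:
  [0→4]: (13.55+3.09)/2 × 4 = 33.28
  [4→6]: (3.09+1.47)/2 × 2 = 4.56
  [6→10]: (1.47+0.34)/2 × 4 = 3.62
  [10→14]: (0.34+0.08)/2 × 4 = 0.84
  [14→15]: (0.08+0.05)/2 × 1 = 0.065
  Sum = 42.365 µg/mL·h
Extrapolated tail: C_last / k_e = 0.05 / 0.37 = 0.135
AUC_0→∞ = 42.365 + 0.135 = 42.5 µg/mL·h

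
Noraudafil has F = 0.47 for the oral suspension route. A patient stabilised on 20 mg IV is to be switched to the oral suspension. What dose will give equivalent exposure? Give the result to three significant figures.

D_oral = 42.6 mg

For equal systemic exposure: F × D_ev = D_iv
D_ev = D_iv / F = 20 / 0.47 = 42.5532 mg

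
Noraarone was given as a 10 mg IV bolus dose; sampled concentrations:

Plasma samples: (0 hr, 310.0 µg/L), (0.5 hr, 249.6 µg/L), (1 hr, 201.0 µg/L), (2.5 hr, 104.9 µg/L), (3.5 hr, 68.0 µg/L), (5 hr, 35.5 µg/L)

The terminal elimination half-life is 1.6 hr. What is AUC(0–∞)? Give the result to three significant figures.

AUC = 728 µg/L·hr

Trapezoidal AUC_0→5:
  [0→0.5]: (310.0+249.6)/2 × 0.5 = 139.9
  [0.5→1]: (249.6+201.0)/2 × 0.5 = 112.65
  [1→2.5]: (201.0+104.9)/2 × 1.5 = 229.425
  [2.5→3.5]: (104.9+68.0)/2 × 1 = 86.45
  [3.5→5]: (68.0+35.5)/2 × 1.5 = 77.625
  Sum = 646.05 µg/L·hr
k_e = ln2 / t½ = 0.693147 / 1.6 = 0.4332 hr^-1
Extrapolated tail: C_last / k_e = 35.5 / 0.4332 = 81.948
AUC_0→∞ = 646.05 + 81.948 = 727.998 µg/L·hr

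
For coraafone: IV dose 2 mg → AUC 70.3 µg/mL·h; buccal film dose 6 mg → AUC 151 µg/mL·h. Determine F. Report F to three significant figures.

F = (AUC_ev / D_ev) / (AUC_iv / D_iv)
  = (151/6) / (70.3/2)
  = 25.1667 / 35.15 = 0.7160

F = 0.716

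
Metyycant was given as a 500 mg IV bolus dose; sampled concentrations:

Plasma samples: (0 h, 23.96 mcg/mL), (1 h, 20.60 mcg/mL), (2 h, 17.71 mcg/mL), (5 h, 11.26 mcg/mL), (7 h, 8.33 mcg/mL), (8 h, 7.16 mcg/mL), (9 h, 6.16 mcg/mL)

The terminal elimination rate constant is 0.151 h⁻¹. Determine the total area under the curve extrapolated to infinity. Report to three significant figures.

AUC = 160 mcg/mL·h

Trapezoidal AUC_0→9:
  [0→1]: (23.96+20.60)/2 × 1 = 22.28
  [1→2]: (20.60+17.71)/2 × 1 = 19.155
  [2→5]: (17.71+11.26)/2 × 3 = 43.455
  [5→7]: (11.26+8.33)/2 × 2 = 19.59
  [7→8]: (8.33+7.16)/2 × 1 = 7.745
  [8→9]: (7.16+6.16)/2 × 1 = 6.66
  Sum = 118.885 mcg/mL·h
Extrapolated tail: C_last / k_e = 6.16 / 0.151 = 40.795
AUC_0→∞ = 118.885 + 40.795 = 159.68 mcg/mL·h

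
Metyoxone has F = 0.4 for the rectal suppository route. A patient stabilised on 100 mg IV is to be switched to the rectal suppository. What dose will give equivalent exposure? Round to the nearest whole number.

D_rectal = 250 mg

For equal systemic exposure: F × D_ev = D_iv
D_ev = D_iv / F = 100 / 0.4 = 250 mg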